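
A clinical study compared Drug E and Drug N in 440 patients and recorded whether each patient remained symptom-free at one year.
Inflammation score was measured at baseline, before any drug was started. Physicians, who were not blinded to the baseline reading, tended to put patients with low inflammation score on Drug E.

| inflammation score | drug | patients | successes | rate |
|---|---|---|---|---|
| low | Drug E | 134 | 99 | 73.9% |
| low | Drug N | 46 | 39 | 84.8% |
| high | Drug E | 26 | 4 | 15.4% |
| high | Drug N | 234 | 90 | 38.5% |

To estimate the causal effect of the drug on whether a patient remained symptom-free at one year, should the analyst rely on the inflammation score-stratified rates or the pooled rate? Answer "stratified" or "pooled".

stratified

Here inflammation score is a common cause — it drives both which drug a case falls under and the outcome. The crude comparison mixes populations; the stratum-specific rates are the causally relevant ones.
Within each level — low: 73.9% vs 84.8%; high: 15.4% vs 38.5% — Drug N is higher every time.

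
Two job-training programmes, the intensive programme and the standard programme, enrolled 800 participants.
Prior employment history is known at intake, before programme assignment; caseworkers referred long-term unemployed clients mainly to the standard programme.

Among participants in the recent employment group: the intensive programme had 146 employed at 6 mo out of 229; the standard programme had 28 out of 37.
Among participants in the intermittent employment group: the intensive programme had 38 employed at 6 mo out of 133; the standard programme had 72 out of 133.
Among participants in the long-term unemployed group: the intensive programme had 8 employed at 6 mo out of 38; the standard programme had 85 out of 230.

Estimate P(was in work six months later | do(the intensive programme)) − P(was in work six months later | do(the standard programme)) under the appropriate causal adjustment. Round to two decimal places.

-0.18

The imbalance in prior employment history arose from how participants were allocated, not from anything the programme did; and prior employment history independently affects the outcome. The pooled gap is confounded — condition on prior employment history.
Adjusting over the population distribution of prior employment history: 0.333·(0.638−0.757) + 0.333·(0.286−0.541) + 0.335·(0.211−0.370) = -0.178.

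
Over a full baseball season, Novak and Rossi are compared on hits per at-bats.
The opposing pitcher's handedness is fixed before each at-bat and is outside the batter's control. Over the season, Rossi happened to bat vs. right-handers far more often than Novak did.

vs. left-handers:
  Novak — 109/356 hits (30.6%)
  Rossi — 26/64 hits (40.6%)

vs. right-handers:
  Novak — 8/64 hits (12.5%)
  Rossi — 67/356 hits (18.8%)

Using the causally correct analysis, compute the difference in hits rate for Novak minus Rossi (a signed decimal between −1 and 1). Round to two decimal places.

Within every pitcher handedness level Rossi has the higher rate, yet pooled Novak does — Simpson's reversal.
Since pitcher handedness is a pre-existing factor (not a product of the player) and it affects the outcome on its own, it is a confounder. The stratified rates, not the pooled rate, identify the causal effect.
Adjusting over the population distribution of pitcher handedness: 0.500·(0.306−0.406) + 0.500·(0.125−0.188) = -0.082.

-0.08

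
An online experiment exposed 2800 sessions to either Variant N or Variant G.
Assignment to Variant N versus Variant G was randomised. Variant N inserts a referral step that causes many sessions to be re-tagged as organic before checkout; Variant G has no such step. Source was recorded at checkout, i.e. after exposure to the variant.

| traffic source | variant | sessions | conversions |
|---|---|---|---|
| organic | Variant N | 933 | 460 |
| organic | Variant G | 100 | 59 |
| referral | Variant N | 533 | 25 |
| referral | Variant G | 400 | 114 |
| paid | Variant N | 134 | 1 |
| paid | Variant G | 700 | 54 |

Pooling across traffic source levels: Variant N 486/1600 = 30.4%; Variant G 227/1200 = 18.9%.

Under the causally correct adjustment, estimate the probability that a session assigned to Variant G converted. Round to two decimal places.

Because the variant influences traffic source, traffic source is a post-treatment mediator, not a confounder. Stratifying on it would bias the estimate; the causal effect is the crude pooled difference.
So P(outcome | do(Variant G)) is just the pooled rate for Variant G: 227/1200 = 0.189.

0.19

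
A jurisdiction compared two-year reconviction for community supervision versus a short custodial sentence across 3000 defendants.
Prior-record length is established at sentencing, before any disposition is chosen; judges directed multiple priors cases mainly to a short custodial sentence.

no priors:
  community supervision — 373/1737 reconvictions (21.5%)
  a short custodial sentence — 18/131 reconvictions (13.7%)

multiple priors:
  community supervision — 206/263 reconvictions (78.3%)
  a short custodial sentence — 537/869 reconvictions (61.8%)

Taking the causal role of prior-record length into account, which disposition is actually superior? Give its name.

a short custodial sentence

a short custodial sentence is lower inside every prior-record length stratum but community supervision is lower in aggregate. Whether to stratify depends on how prior-record length relates to the disposition.
Since prior-record length is a pre-existing factor (not a product of the disposition) and it affects the outcome on its own, it is a confounder. The stratified rates, not the pooled rate, identify the causal effect.
Within each level — no priors: 21.5% vs 13.7%; multiple priors: 78.3% vs 61.8% — a short custodial sentence is lower every time.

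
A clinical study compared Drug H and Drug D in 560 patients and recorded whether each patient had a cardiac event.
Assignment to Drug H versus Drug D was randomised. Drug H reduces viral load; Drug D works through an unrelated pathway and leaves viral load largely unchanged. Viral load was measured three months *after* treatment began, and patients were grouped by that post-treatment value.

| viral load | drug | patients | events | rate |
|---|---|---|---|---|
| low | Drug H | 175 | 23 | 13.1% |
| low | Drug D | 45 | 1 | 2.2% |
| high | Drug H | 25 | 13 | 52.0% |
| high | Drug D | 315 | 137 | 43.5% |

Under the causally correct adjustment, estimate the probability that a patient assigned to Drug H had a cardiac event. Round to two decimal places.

The distribution of viral load is itself part of what the drug does — it is an intermediate outcome. Holding it fixed would remove that part of the effect; the total effect is the pooled difference.
So P(outcome | do(Drug H)) is just the pooled rate for Drug H: 36/200 = 0.180.

0.18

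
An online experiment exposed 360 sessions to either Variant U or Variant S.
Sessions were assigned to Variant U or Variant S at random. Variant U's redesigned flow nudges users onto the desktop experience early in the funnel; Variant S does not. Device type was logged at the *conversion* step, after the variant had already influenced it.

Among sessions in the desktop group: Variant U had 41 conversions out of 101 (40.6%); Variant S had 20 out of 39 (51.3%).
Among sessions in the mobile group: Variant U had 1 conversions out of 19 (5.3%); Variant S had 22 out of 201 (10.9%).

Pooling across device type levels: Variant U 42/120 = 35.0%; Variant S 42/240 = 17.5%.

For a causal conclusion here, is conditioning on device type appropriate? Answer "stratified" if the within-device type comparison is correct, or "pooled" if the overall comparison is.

Stratifying would compare variants among sessions the variants themselves sorted into device type groups — a form of selection on an intermediate. The unconditioned pooled rates give the total causal effect.
Pooled: Variant U 35.0% vs Variant S 17.5%; Variant U is higher overall.

pooled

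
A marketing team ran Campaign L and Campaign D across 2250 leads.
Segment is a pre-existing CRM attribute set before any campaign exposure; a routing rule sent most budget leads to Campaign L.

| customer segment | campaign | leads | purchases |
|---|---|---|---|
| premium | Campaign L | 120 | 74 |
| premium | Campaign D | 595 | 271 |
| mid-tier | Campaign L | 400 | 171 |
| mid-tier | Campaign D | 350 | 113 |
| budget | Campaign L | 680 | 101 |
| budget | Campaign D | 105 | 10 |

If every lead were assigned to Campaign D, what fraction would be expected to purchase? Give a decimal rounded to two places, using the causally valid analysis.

0.29

Within every customer segment level Campaign L has the higher rate, yet pooled Campaign D does — Simpson's reversal.
Customer segment satisfies the back-door criterion: it is not a descendant of the campaign, and it blocks the spurious path from campaign to outcome. Adjusting for it (i.e., using the within-customer segment rates) gives the causal effect.
Standardising Campaign D to the population customer segment mix: 0.318·271/595 + 0.333·113/350 + 0.349·10/105 = 0.286.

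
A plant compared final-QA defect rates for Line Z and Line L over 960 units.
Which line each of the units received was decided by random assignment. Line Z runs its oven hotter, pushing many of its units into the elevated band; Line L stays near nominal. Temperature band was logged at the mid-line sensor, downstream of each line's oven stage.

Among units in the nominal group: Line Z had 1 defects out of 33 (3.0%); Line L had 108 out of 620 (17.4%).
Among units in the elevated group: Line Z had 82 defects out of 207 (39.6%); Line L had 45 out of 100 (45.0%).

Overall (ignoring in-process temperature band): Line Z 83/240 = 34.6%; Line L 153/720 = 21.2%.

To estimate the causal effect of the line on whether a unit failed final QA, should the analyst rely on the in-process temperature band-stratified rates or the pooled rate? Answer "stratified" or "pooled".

pooled

The distribution of in-process temperature band is itself part of what the line does — it is an intermediate outcome. Holding it fixed would remove that part of the effect; the total effect is the pooled difference.
Pooled: Line Z 34.6% vs Line L 21.2%; Line L is lower overall.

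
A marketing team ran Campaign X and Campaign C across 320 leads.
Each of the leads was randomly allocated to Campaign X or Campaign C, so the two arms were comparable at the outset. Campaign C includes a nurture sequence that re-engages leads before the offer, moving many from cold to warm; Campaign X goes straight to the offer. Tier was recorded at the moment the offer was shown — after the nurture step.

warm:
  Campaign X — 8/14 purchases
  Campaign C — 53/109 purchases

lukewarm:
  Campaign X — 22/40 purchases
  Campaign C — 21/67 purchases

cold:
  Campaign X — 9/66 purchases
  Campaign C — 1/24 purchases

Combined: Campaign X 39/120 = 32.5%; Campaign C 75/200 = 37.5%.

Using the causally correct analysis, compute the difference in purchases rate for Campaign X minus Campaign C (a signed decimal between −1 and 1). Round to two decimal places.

Within every engagement tier level Campaign X has the higher rate, yet pooled Campaign C does — Simpson's reversal.
Engagement tier lies on the pathway campaign → engagement tier → outcome, so adjusting for it blocks the indirect effect. For the total causal effect of campaign, use the unadjusted pooled rates.
The causal difference is the pooled difference: 0.325 − 0.375 = -0.050.

-0.05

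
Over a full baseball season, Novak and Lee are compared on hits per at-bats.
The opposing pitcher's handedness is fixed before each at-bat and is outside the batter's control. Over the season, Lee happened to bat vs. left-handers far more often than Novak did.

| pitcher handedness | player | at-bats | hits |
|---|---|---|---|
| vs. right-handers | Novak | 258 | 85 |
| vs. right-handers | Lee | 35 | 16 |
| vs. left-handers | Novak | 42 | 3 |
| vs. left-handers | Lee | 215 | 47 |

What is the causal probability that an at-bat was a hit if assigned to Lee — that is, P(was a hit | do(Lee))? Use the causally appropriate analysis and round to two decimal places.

0.35

Within every pitcher handedness level Lee has the higher rate, yet pooled Novak does — Simpson's reversal.
Pitcher handedness satisfies the back-door criterion: it is not a descendant of the player, and it blocks the spurious path from player to outcome. Adjusting for it (i.e., using the within-pitcher handedness rates) gives the causal effect.
Standardising Lee to the population pitcher handedness mix: 0.533·16/35 + 0.467·47/215 = 0.346.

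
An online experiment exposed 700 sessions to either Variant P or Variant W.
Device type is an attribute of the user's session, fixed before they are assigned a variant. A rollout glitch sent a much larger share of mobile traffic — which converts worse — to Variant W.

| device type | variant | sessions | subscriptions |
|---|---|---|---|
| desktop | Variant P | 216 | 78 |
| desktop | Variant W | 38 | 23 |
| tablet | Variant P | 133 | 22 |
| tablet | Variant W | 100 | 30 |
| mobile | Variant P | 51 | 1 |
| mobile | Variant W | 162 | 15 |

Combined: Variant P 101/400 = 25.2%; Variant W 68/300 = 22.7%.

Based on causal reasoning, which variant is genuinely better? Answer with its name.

The device type-specific comparison favours Variant W throughout, but the pooled figures favour Variant P. The question is whether to condition on device type.
Here device type is a common cause — it drives both which variant a case falls under and the outcome. The crude comparison mixes populations; the stratum-specific rates are the causally relevant ones.
Within each level — desktop: 36.1% vs 60.5%; tablet: 16.5% vs 30.0%; mobile: 2.0% vs 9.3% — Variant W is higher every time.

Variant W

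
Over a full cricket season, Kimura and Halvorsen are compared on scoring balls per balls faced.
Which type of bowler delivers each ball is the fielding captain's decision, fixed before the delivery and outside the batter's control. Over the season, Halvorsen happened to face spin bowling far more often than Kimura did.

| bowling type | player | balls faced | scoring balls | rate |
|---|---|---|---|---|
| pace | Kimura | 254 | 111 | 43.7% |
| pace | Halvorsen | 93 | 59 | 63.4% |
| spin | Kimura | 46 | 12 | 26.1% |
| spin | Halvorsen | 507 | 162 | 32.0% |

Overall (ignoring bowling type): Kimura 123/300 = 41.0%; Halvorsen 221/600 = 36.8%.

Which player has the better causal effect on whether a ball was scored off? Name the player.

Bowling type is set before the player has any effect — it is not caused by the player — and it independently drives the outcome. That makes it a confounder, so the causal comparison is within bowling type levels.
Within each level — pace: 43.7% vs 63.4%; spin: 26.1% vs 32.0% — Halvorsen is higher every time.

Halvorsen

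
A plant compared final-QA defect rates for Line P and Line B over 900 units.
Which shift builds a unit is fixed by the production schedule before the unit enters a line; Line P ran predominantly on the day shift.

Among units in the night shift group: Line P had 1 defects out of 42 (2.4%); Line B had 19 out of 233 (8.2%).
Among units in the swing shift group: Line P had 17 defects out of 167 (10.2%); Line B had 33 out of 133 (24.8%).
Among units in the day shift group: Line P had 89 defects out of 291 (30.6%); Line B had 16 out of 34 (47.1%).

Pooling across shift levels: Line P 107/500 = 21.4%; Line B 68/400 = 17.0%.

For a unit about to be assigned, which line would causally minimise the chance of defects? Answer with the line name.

Line P

The stratified and pooled comparisons disagree (Line P wins within each shift; Line B wins overall), so the answer turns on the causal role of shift.
Since shift is a pre-existing factor (not a product of the line) and it affects the outcome on its own, it is a confounder. The stratified rates, not the pooled rate, identify the causal effect.
Within each level — night shift: 2.4% vs 8.2%; swing shift: 10.2% vs 24.8%; day shift: 30.6% vs 47.1% — Line P is lower every time.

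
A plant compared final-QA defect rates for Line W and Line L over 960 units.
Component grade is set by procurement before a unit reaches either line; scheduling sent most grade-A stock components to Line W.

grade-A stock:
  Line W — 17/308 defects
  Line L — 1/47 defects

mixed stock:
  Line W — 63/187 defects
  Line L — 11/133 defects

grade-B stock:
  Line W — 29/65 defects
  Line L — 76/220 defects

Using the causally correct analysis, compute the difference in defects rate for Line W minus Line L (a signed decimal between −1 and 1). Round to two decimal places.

+0.13

Nothing the line does changes component grade; the imbalance is an allocation artefact. With component grade also predicting the outcome, the pooled figure is confounded, and the within-stratum comparison is the causal one.
Adjusting over the population distribution of component grade: 0.370·(0.055−0.021) + 0.333·(0.337−0.083) + 0.297·(0.446−0.345) = +0.127.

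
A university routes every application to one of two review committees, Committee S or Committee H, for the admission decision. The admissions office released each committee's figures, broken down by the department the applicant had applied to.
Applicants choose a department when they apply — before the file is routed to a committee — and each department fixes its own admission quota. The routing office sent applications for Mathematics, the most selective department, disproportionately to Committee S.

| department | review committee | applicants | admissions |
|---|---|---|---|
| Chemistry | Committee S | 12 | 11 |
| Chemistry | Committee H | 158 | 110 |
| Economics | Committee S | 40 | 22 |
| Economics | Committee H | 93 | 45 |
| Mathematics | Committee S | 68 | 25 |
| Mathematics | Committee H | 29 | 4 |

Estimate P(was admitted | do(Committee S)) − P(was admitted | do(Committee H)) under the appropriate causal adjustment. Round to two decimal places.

+0.17

The stratified and pooled comparisons disagree (Committee S wins within each department; Committee H wins overall), so the answer turns on the causal role of department.
Since department is a pre-existing factor (not a product of the review committee) and it affects the outcome on its own, it is a confounder. The stratified rates, not the pooled rate, identify the causal effect.
Adjusting over the population distribution of department: 0.425·(0.917−0.696) + 0.333·(0.550−0.484) + 0.242·(0.368−0.138) = +0.171.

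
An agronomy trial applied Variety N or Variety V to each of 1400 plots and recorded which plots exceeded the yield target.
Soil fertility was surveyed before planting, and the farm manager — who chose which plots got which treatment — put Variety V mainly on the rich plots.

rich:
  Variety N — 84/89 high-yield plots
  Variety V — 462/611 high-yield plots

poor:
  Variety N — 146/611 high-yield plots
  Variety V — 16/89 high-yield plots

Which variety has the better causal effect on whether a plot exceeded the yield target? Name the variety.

Variety N

Here soil fertility is a common cause — it drives both which variety a case falls under and the outcome. The crude comparison mixes populations; the stratum-specific rates are the causally relevant ones.
Within each level — rich: 94.4% vs 75.6%; poor: 23.9% vs 18.0% — Variety N is higher every time.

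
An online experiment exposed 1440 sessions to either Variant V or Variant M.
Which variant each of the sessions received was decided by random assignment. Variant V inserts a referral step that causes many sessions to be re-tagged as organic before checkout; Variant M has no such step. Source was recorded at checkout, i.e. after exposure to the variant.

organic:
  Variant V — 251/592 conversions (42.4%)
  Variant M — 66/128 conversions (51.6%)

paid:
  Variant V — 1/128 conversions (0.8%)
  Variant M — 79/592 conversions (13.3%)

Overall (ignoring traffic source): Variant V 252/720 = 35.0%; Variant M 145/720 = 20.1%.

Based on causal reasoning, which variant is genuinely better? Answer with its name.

Variant V

Variant M is higher inside every traffic source stratum but Variant V is higher in aggregate. Whether to stratify depends on how traffic source relates to the variant.
Stratifying would compare variants among sessions the variants themselves sorted into traffic source groups — a form of selection on an intermediate. The unconditioned pooled rates give the total causal effect.
Pooled: Variant V 35.0% vs Variant M 20.1%; Variant V is higher overall.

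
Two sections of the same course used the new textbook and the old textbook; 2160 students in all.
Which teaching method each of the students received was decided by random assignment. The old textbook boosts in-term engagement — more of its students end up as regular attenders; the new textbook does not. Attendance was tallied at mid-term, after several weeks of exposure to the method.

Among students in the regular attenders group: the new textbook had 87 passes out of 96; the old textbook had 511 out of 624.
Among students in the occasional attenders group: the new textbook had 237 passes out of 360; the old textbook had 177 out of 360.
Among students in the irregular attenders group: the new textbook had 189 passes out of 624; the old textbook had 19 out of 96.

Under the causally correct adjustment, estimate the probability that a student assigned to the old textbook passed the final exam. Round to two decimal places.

Mid-term attendance here is a post-treatment variable shaped by the teaching method; conditioning on it would introduce bias rather than remove it. The overall comparison is the causal one.
So P(outcome | do(the old textbook)) is just the pooled rate for the old textbook: 707/1080 = 0.655.

0.65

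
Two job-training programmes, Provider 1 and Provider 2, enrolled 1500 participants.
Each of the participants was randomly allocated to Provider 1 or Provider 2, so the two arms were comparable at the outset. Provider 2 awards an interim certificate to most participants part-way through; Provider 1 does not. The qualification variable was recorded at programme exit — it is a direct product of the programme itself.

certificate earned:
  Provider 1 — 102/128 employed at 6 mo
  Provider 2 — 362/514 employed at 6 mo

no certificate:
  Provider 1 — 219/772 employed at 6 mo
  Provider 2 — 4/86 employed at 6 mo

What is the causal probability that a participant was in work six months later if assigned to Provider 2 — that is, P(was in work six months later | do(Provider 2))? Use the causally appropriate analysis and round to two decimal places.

0.61

The qualification attained during the programme-specific comparison favours Provider 1 throughout, but the pooled figures favour Provider 2. The question is whether to condition on qualification attained during the programme.
The distribution of qualification attained during the programme is itself part of what the programme does — it is an intermediate outcome. Holding it fixed would remove that part of the effect; the total effect is the pooled difference.
So P(outcome | do(Provider 2)) is just the pooled rate for Provider 2: 366/600 = 0.610.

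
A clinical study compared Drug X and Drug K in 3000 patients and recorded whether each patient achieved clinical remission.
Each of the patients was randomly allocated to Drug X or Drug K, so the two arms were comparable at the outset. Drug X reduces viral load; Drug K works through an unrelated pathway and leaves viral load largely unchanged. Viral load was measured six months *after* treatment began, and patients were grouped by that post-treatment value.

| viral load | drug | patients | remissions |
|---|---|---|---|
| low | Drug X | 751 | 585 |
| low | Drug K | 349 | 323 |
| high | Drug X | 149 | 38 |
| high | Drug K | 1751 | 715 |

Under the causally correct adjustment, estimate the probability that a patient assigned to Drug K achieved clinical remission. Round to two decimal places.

0.49

The distribution of viral load is itself part of what the drug does — it is an intermediate outcome. Holding it fixed would remove that part of the effect; the total effect is the pooled difference.
So P(outcome | do(Drug K)) is just the pooled rate for Drug K: 1038/2100 = 0.494.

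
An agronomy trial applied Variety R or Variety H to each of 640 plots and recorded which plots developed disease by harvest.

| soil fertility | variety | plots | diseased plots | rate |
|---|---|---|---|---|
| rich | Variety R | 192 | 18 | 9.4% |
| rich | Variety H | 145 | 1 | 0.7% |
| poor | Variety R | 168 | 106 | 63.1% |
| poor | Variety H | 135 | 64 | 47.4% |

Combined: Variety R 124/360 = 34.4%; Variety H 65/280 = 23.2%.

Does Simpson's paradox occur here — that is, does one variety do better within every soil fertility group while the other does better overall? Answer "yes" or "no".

Within each soil fertility level (rich 9.4% vs 0.7%; poor 63.1% vs 47.4%), Variety H has the lower rate every time. Pooled: 34.4% vs 23.2% — Variety H has the lower rate overall. They agree.

no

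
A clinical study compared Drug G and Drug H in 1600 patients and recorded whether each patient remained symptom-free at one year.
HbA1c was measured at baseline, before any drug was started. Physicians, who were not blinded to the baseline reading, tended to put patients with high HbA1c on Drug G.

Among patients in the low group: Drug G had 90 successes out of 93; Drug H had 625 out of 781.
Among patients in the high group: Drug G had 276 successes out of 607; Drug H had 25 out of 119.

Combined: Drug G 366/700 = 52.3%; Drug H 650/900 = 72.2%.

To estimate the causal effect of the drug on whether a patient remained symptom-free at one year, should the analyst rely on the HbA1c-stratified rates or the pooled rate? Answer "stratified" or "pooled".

stratified

The imbalance in HbA1c arose from how patients were allocated, not from anything the drug did; and HbA1c independently affects the outcome. The pooled gap is confounded — condition on HbA1c.
Within each level — low: 96.8% vs 80.0%; high: 45.5% vs 21.0% — Drug G is higher every time.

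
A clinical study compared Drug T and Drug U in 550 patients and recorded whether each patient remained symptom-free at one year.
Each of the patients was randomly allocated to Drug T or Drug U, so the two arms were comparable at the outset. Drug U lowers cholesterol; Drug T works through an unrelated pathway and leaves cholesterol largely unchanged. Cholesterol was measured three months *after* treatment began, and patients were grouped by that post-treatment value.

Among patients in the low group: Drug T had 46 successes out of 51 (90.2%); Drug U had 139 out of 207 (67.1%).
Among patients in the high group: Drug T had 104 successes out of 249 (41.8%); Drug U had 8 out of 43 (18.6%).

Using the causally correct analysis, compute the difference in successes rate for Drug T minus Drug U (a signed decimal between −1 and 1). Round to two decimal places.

Cholesterol is recorded after the drug and is itself shifted by it — it sits on the causal path from drug to outcome. Conditioning on a mediator would strip out part of the effect we want; the pooled comparison gives the total causal effect.
The causal difference is the pooled difference: 0.500 − 0.588 = -0.088.

-0.09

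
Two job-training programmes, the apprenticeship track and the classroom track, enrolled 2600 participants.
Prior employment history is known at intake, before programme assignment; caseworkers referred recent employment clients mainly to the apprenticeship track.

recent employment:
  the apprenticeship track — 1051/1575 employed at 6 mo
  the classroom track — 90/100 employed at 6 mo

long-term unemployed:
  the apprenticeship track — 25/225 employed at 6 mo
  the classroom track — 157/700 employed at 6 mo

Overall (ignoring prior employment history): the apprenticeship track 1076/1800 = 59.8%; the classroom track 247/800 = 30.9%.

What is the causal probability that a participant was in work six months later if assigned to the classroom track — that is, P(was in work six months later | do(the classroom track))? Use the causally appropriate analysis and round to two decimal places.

0.66

Prior employment history is set before the programme has any effect — it is not caused by the programme — and it independently drives the outcome. That makes it a confounder, so the causal comparison is within prior employment history levels.
Standardising the classroom track to the population prior employment history mix: 0.644·90/100 + 0.356·157/700 = 0.660.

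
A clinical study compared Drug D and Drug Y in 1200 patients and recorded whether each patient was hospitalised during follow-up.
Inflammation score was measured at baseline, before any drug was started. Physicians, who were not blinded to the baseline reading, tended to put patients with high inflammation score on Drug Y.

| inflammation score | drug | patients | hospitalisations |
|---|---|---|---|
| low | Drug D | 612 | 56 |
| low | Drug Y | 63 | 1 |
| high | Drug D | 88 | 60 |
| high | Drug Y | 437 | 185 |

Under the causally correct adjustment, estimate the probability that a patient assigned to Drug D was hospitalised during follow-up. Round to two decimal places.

0.35

The imbalance in inflammation score arose from how patients were allocated, not from anything the drug did; and inflammation score independently affects the outcome. The pooled gap is confounded — condition on inflammation score.
Standardising Drug D to the population inflammation score mix: 0.562·56/612 + 0.438·60/88 = 0.350.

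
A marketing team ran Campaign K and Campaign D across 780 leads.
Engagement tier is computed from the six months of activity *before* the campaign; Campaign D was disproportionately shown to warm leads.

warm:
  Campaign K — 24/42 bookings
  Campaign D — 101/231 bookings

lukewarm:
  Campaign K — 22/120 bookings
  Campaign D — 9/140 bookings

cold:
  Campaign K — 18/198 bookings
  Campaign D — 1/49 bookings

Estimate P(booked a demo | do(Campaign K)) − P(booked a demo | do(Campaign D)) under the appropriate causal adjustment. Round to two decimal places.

+0.11

Engagement tier satisfies the back-door criterion: it is not a descendant of the campaign, and it blocks the spurious path from campaign to outcome. Adjusting for it (i.e., using the within-engagement tier rates) gives the causal effect.
Adjusting over the population distribution of engagement tier: 0.350·(0.571−0.437) + 0.333·(0.183−0.064) + 0.317·(0.091−0.020) = +0.109.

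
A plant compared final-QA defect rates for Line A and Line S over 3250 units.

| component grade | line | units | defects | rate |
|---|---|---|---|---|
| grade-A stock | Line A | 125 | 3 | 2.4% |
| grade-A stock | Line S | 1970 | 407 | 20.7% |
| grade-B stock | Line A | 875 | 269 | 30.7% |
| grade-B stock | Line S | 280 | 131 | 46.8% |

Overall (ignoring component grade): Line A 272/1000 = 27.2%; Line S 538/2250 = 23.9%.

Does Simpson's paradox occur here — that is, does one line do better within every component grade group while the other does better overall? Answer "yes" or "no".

Within each component grade level (grade-A stock 2.4% vs 20.7%; grade-B stock 30.7% vs 46.8%), Line A has the lower rate every time. Pooled: 27.2% vs 23.9% — Line S has the lower rate overall. The two comparisons disagree.

yes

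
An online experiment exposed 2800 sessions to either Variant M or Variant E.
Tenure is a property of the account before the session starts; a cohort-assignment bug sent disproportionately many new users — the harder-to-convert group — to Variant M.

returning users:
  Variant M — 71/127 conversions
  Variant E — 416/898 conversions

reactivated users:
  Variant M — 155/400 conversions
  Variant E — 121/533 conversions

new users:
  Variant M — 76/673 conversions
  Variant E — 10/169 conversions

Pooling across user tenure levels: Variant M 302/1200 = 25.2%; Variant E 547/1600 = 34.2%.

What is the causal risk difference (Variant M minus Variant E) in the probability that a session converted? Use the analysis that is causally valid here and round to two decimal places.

+0.10

Since user tenure is a pre-existing factor (not a product of the variant) and it affects the outcome on its own, it is a confounder. The stratified rates, not the pooled rate, identify the causal effect.
Adjusting over the population distribution of user tenure: 0.366·(0.559−0.463) + 0.333·(0.388−0.227) + 0.301·(0.113−0.059) = +0.105.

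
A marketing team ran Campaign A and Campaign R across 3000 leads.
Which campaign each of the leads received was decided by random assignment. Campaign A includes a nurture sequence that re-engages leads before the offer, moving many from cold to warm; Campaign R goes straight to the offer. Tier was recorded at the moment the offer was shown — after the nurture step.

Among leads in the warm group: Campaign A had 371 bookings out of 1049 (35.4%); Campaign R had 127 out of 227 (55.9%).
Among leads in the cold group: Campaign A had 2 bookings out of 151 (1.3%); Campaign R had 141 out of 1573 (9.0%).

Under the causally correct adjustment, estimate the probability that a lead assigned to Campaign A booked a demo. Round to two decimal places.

0.31

The distribution of engagement tier is itself part of what the campaign does — it is an intermediate outcome. Holding it fixed would remove that part of the effect; the total effect is the pooled difference.
So P(outcome | do(Campaign A)) is just the pooled rate for Campaign A: 373/1200 = 0.311.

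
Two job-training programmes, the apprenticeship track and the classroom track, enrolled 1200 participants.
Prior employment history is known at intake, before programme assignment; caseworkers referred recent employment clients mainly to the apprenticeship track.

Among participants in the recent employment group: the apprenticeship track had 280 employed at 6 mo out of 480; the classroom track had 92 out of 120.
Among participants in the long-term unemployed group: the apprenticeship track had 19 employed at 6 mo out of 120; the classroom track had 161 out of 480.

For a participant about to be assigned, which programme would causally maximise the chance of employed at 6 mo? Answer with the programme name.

the classroom track

The prior employment history-specific comparison favours the classroom track throughout, but the pooled figures favour the apprenticeship track. The question is whether to condition on prior employment history.
Since prior employment history is a pre-existing factor (not a product of the programme) and it affects the outcome on its own, it is a confounder. The stratified rates, not the pooled rate, identify the causal effect.
Within each level — recent employment: 58.3% vs 76.7%; long-term unemployed: 15.8% vs 33.5% — the classroom track is higher every time.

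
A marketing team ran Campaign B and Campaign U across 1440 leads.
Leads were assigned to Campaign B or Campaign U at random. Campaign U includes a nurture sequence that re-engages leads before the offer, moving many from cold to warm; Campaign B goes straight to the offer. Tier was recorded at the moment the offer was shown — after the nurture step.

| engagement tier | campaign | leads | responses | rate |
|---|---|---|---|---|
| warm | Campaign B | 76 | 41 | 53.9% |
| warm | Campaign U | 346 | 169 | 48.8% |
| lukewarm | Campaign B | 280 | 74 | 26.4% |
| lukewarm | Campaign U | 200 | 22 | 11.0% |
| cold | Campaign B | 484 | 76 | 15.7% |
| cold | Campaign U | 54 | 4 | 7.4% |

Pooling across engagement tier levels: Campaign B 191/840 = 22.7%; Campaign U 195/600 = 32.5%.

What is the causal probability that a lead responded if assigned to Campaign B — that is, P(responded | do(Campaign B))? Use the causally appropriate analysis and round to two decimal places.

Engagement tier is recorded after the campaign and is itself shifted by it — it sits on the causal path from campaign to outcome. Conditioning on a mediator would strip out part of the effect we want; the pooled comparison gives the total causal effect.
So P(outcome | do(Campaign B)) is just the pooled rate for Campaign B: 191/840 = 0.227.

0.23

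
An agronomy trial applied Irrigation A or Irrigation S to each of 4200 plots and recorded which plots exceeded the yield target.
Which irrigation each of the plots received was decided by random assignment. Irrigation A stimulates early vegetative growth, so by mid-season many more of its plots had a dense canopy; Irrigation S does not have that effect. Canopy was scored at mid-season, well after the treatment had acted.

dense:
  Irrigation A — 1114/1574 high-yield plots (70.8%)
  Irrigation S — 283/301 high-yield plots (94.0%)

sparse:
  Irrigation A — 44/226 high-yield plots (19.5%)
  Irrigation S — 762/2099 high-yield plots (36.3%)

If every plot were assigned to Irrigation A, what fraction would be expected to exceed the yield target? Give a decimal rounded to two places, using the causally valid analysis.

0.64

Mid-season canopy here is a post-treatment variable shaped by the irrigation; conditioning on it would introduce bias rather than remove it. The overall comparison is the causal one.
So P(outcome | do(Irrigation A)) is just the pooled rate for Irrigation A: 1158/1800 = 0.643.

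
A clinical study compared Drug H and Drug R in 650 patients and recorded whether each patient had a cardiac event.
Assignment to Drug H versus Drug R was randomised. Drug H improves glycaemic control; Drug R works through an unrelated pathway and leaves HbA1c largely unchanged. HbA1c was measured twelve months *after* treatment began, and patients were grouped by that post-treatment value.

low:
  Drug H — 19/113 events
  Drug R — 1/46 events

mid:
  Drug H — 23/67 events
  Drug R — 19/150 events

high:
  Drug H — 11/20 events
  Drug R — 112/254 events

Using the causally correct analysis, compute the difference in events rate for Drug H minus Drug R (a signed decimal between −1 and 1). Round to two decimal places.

HbA1c lies on the pathway drug → HbA1c → outcome, so adjusting for it blocks the indirect effect. For the total causal effect of drug, use the unadjusted pooled rates.
The causal difference is the pooled difference: 0.265 − 0.293 = -0.028.

-0.03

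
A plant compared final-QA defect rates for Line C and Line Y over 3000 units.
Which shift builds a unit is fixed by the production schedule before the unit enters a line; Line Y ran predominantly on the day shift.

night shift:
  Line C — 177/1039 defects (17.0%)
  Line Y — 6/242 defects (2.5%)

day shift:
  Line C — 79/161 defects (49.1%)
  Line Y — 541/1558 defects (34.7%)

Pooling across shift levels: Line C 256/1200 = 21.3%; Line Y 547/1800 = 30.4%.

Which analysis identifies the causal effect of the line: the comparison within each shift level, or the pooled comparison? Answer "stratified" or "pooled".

stratified

The shift-specific comparison favours Line Y throughout, but the pooled figures favour Line C. The question is whether to condition on shift.
Nothing the line does changes shift; the imbalance is an allocation artefact. With shift also predicting the outcome, the pooled figure is confounded, and the within-stratum comparison is the causal one.
Within each level — night shift: 17.0% vs 2.5%; day shift: 49.1% vs 34.7% — Line Y is lower every time.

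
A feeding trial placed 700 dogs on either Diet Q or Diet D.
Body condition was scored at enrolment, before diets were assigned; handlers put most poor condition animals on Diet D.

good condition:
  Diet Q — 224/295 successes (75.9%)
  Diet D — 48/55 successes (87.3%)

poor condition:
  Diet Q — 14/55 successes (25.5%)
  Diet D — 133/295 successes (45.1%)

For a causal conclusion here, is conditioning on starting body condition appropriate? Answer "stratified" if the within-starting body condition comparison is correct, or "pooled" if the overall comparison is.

stratified

Within every starting body condition level Diet D has the higher rate, yet pooled Diet Q does — Simpson's reversal.
Starting body condition satisfies the back-door criterion: it is not a descendant of the diet, and it blocks the spurious path from diet to outcome. Adjusting for it (i.e., using the within-starting body condition rates) gives the causal effect.
Within each level — good condition: 75.9% vs 87.3%; poor condition: 25.5% vs 45.1% — Diet D is higher every time.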